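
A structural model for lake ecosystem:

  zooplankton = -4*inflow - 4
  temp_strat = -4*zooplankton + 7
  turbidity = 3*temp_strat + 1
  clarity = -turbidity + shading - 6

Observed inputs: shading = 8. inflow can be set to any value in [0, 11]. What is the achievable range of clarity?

-596 to -68

Substituting into the temp_strat equation gives temp_strat = 16*inflow + 23.
So turbidity = 48*inflow + 70.
Substituting into the clarity equation gives clarity = -48*inflow - 68.
Linear in inflow, so extremes are at the endpoints: inflow = 0 gives clarity = -68; inflow = 11 gives clarity = -596.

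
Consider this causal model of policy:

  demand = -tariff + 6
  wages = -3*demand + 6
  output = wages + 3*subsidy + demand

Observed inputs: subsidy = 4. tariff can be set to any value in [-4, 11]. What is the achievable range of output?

-2 to 28

Substituting into the wages equation gives wages = 3*tariff - 12.
So output = 2*tariff + 6.
Linear in tariff, so extremes are at the endpoints: tariff = -4 gives output = -2; tariff = 11 gives output = 28.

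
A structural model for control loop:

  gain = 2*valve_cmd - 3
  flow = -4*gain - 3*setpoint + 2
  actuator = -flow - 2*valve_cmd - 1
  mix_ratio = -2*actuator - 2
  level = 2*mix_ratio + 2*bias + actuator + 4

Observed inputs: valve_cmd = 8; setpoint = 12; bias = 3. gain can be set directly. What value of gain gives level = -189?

Intervening on gain fixes its value directly, overriding its dependence on valve_cmd.
Substituting into the flow equation gives flow = -4*gain - 34.
So actuator = 4*gain + 17.
Substituting into the mix_ratio equation gives mix_ratio = -8*gain - 36.
So level = -12*gain - 45.
Solve -12*gain - 45 = -189: gain = (-189 + 45) / -12 = 12.

gain = 12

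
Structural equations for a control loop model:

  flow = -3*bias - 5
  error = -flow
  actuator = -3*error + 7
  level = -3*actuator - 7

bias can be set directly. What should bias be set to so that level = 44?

Substituting into the error equation gives error = 3*bias + 5.
So actuator = -9*bias - 8.
Substituting into the level equation gives level = 27*bias + 17.
Solve 27*bias + 17 = 44: bias = (44 - 17) / 27 = 1.

bias = 1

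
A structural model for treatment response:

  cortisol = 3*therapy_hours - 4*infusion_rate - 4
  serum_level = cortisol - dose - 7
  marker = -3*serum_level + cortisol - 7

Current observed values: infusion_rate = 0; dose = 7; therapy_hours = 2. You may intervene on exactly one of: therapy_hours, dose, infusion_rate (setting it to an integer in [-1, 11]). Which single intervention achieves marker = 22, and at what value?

set dose = 4

Intervening on therapy_hours: marker = -6*therapy_hours + 43. Reaching 22 requires therapy_hours = 7/2, not an integer.
Intervening on dose: with other inputs at their observed values, marker = 3*dose + 10. Solving for 22 gives dose = 4, within [-1, 11].
Intervening on infusion_rate: marker = 8*infusion_rate + 31. Reaching 22 requires infusion_rate = -9/8, not an integer.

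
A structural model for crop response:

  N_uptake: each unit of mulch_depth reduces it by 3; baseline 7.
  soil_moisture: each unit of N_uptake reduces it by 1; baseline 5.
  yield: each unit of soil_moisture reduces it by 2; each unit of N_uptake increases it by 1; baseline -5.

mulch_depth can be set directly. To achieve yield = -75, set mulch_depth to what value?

mulch_depth = 9

Substituting into the soil_moisture equation gives soil_moisture = 3*mulch_depth - 2.
yield becomes -9*mulch_depth + 6.
Solve -9*mulch_depth + 6 = -75: mulch_depth = (-75 - 6) / -9 = 9.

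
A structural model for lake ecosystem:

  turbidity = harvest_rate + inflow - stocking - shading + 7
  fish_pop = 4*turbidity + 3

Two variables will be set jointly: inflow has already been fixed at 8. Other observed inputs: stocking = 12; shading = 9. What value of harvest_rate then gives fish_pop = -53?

With inflow held at 8:
Substituting into the turbidity equation gives turbidity = harvest_rate - 6.
Substituting into the fish_pop equation gives fish_pop = 4*harvest_rate - 21.
Solve 4*harvest_rate - 21 = -53: harvest_rate = (-53 + 21) / 4 = -8.

harvest_rate = -8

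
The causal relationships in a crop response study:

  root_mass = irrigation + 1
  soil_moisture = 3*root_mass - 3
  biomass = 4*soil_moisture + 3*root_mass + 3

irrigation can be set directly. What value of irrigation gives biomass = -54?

irrigation = -4

Substituting into the soil_moisture equation gives soil_moisture = 3*irrigation.
This gives biomass = 15*irrigation + 6.
Solve 15*irrigation + 6 = -54: irrigation = (-54 - 6) / 15 = -4.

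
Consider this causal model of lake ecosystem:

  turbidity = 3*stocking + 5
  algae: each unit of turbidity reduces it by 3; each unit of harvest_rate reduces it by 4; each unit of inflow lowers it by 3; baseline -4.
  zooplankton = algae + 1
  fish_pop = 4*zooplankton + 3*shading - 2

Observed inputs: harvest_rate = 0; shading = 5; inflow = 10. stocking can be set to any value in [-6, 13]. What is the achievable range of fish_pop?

-647 to 37

Substituting into the algae equation gives algae = -9*stocking - 49.
zooplankton becomes -9*stocking - 48.
Substituting into the fish_pop equation gives fish_pop = -36*stocking - 179.
Linear in stocking, so extremes are at the endpoints: stocking = -6 gives fish_pop = 37; stocking = 13 gives fish_pop = -647.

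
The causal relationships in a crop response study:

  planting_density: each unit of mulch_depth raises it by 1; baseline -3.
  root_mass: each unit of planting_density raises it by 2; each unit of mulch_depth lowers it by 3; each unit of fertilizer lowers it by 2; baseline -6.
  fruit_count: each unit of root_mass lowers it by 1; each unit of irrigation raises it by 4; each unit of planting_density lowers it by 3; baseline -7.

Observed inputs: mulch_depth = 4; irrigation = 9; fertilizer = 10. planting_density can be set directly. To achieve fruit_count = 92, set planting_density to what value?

Intervening on planting_density fixes its value directly, overriding its dependence on mulch_depth.
Substituting into the root_mass equation gives root_mass = 2*planting_density - 38.
This gives fruit_count = -5*planting_density + 67.
Solve -5*planting_density + 67 = 92: planting_density = (92 - 67) / -5 = -5.

planting_density = -5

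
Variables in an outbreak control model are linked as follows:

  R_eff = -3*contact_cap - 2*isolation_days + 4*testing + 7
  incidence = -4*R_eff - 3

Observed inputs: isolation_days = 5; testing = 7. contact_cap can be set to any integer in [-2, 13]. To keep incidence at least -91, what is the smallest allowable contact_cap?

contact_cap = 1

Substituting into the R_eff equation gives R_eff = -3*contact_cap + 25.
Substituting into the incidence equation gives incidence = 12*contact_cap - 103.
Require 12*contact_cap - 103 ≥ -91, so contact_cap ≥ 1.
The smallest integer in [-2, 13] satisfying this is 1.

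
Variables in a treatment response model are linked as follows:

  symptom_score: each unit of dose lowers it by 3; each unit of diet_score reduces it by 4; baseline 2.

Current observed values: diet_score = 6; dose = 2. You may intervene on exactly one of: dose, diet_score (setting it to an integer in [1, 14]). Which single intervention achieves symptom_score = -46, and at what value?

set dose = 8

Intervening on dose: with other inputs at their observed values, symptom_score = -3*dose - 22. Solving for -46 gives dose = 8, within [1, 14].
Intervening on diet_score: symptom_score = -4*diet_score - 4. Reaching -46 requires diet_score = 21/2, not an integer.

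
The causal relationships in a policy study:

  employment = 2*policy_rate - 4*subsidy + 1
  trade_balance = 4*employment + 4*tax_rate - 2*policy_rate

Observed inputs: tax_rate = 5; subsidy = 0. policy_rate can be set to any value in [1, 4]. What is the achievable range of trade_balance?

Substituting into the employment equation gives employment = 2*policy_rate + 1.
Substituting into the trade_balance equation gives trade_balance = 6*policy_rate + 24.
Linear in policy_rate, so extremes are at the endpoints: policy_rate = 1 gives trade_balance = 30; policy_rate = 4 gives trade_balance = 48.

30 to 48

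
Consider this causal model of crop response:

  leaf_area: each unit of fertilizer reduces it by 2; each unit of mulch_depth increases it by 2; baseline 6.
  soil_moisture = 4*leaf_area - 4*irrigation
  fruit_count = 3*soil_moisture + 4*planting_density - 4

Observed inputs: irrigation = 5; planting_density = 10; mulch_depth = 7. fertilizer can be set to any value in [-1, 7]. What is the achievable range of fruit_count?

48 to 240

Substituting into the leaf_area equation gives leaf_area = -2*fertilizer + 20.
Substituting into the soil_moisture equation gives soil_moisture = -8*fertilizer + 60.
Substituting into the fruit_count equation gives fruit_count = -24*fertilizer + 216.
Linear in fertilizer, so extremes are at the endpoints: fertilizer = -1 gives fruit_count = 240; fertilizer = 7 gives fruit_count = 48.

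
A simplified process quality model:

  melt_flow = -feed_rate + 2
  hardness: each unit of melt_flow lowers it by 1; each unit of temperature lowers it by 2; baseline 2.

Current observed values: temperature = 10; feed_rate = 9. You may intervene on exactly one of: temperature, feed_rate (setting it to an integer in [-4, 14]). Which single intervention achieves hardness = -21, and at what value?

Intervening on temperature: hardness = -2*temperature + 9. Reaching -21 requires temperature = 15, outside [-4, 14].
Intervening on feed_rate: with other inputs at their observed values, hardness = feed_rate - 20. Solving for -21 gives feed_rate = -1, within [-4, 14].

set feed_rate = -1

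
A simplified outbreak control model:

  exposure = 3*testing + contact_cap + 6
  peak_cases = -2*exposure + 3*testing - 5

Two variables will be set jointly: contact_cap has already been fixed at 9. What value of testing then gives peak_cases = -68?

testing = 11

With contact_cap held at 9:
Substituting into the exposure equation gives exposure = 3*testing + 15.
So peak_cases = -3*testing - 35.
Solve -3*testing - 35 = -68: testing = (-68 + 35) / -3 = 11.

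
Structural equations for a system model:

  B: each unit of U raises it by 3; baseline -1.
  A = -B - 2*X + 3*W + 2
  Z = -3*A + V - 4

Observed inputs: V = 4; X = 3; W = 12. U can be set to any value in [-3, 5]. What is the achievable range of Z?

Substituting into the A equation gives A = -3*U + 33.
Z becomes 9*U - 99.
Linear in U, so extremes are at the endpoints: U = -3 gives Z = -126; U = 5 gives Z = -54.

-126 to -54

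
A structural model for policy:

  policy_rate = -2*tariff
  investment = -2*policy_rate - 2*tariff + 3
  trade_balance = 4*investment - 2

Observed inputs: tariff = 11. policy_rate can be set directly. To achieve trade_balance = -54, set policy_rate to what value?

policy_rate = -3

Intervening on policy_rate fixes its value directly, overriding its dependence on tariff.
Substituting into the investment equation gives investment = -2*policy_rate - 19.
Substituting into the trade_balance equation gives trade_balance = -8*policy_rate - 78.
Solve -8*policy_rate - 78 = -54: policy_rate = (-54 + 78) / -8 = -3.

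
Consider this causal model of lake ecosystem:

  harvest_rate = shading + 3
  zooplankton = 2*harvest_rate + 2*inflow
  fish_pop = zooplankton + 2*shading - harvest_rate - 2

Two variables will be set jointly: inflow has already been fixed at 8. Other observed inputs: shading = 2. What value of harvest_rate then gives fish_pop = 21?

harvest_rate = 3

With inflow held at 8:
Intervening on harvest_rate fixes its value directly, overriding its dependence on shading.
Substituting into the zooplankton equation gives zooplankton = 2*harvest_rate + 16.
This gives fish_pop = harvest_rate + 18.
Solve harvest_rate + 18 = 21: harvest_rate = (21 - 18) / 1 = 3.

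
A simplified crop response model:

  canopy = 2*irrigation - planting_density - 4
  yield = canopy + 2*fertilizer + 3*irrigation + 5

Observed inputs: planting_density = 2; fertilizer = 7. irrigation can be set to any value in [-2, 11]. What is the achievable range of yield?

3 to 68

Substituting into the canopy equation gives canopy = 2*irrigation - 6.
yield becomes 5*irrigation + 13.
Linear in irrigation, so extremes are at the endpoints: irrigation = -2 gives yield = 3; irrigation = 11 gives yield = 68.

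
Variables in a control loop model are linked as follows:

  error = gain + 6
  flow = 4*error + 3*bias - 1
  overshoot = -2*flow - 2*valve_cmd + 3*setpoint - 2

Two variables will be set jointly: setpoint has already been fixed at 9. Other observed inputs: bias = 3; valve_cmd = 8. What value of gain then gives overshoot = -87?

With setpoint held at 9:
Substituting into the flow equation gives flow = 4*gain + 32.
This gives overshoot = -8*gain - 55.
Solve -8*gain - 55 = -87: gain = (-87 + 55) / -8 = 4.

gain = 4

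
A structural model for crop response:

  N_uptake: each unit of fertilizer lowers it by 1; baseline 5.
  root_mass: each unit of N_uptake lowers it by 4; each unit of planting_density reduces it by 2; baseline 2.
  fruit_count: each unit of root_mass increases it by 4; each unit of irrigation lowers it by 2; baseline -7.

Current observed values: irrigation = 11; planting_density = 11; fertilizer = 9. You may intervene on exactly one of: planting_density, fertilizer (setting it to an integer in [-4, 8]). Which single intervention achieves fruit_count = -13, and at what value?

Intervening on planting_density: with other inputs at their observed values, fruit_count = -8*planting_density + 43. Solving for -13 gives planting_density = 7, within [-4, 8].
Intervening on fertilizer: fruit_count = 16*fertilizer - 189. Reaching -13 requires fertilizer = 11, outside [-4, 8].

set planting_density = 7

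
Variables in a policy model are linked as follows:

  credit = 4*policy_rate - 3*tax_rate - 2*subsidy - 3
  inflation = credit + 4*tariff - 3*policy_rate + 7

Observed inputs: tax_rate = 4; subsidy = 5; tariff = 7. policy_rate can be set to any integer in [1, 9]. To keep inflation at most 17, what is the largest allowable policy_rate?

policy_rate = 7

Substituting into the credit equation gives credit = 4*policy_rate - 25.
This gives inflation = policy_rate + 10.
Require policy_rate + 10 ≤ 17, so policy_rate ≤ 7.
The largest integer in [1, 9] satisfying this is 7.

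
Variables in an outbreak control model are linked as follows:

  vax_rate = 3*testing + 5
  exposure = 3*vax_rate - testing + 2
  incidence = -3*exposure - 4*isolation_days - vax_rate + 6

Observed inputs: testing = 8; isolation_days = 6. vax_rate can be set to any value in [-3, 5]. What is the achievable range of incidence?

-50 to 30

Intervening on vax_rate fixes its value directly, overriding its dependence on testing.
Substituting into the exposure equation gives exposure = 3*vax_rate - 6.
So incidence = -10*vax_rate.
Linear in vax_rate, so extremes are at the endpoints: vax_rate = -3 gives incidence = 30; vax_rate = 5 gives incidence = -50.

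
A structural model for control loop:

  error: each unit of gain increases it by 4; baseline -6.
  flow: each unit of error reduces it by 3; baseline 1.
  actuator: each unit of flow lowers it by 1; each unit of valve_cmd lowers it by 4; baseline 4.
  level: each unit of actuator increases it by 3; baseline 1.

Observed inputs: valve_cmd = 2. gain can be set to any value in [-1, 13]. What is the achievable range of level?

Substituting into the flow equation gives flow = -12*gain + 19.
Substituting into the actuator equation gives actuator = 12*gain - 23.
Substituting into the level equation gives level = 36*gain - 68.
Linear in gain, so extremes are at the endpoints: gain = -1 gives level = -104; gain = 13 gives level = 400.

-104 to 400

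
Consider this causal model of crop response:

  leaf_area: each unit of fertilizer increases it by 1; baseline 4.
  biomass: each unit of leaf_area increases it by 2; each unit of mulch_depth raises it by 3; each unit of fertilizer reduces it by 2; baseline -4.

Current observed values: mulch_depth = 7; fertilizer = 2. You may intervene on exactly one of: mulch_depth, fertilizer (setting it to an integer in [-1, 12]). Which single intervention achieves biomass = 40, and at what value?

Intervening on mulch_depth: with other inputs at their observed values, biomass = 3*mulch_depth + 4. Solving for 40 gives mulch_depth = 12, within [-1, 12].
Intervening on fertilizer: the paths from fertilizer to biomass cancel (net effect zero), leaving biomass = 25; 40 is unreachable this way.

set mulch_depth = 12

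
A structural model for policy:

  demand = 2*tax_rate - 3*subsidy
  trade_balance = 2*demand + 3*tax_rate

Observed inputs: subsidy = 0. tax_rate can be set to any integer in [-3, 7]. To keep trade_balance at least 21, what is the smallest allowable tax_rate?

tax_rate = 3

Substituting into the demand equation gives demand = 2*tax_rate.
This gives trade_balance = 7*tax_rate.
Require 7*tax_rate ≥ 21, so tax_rate ≥ 3.
The smallest integer in [-3, 7] satisfying this is 3.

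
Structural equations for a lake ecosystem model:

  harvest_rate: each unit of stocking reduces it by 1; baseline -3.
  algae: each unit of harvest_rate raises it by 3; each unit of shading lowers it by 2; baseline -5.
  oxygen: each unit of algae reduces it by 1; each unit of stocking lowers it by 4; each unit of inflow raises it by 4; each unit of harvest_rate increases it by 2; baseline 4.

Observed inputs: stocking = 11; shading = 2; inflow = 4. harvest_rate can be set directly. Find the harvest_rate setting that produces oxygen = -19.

Intervening on harvest_rate fixes its value directly, overriding its dependence on stocking.
Substituting into the algae equation gives algae = 3*harvest_rate - 9.
Substituting into the oxygen equation gives oxygen = -harvest_rate - 15.
Solve -harvest_rate - 15 = -19: harvest_rate = (-19 + 15) / -1 = 4.

harvest_rate = 4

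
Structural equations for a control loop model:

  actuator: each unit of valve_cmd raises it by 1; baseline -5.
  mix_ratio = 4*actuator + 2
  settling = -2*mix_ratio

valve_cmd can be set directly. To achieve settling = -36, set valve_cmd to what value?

valve_cmd = 9

Substituting into the mix_ratio equation gives mix_ratio = 4*valve_cmd - 18.
Substituting into the settling equation gives settling = -8*valve_cmd + 36.
Solve -8*valve_cmd + 36 = -36: valve_cmd = (-36 - 36) / -8 = 9.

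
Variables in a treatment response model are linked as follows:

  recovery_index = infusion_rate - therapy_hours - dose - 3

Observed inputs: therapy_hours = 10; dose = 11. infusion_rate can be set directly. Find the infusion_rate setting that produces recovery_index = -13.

infusion_rate = 11

Substituting into the recovery_index equation gives recovery_index = infusion_rate - 24.
Solve infusion_rate - 24 = -13: infusion_rate = (-13 + 24) / 1 = 11.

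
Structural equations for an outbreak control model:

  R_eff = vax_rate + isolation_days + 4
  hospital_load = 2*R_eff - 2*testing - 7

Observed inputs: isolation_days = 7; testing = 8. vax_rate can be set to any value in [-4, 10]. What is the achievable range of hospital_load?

-9 to 19

Substituting into the R_eff equation gives R_eff = vax_rate + 11.
Substituting into the hospital_load equation gives hospital_load = 2*vax_rate - 1.
Linear in vax_rate, so extremes are at the endpoints: vax_rate = -4 gives hospital_load = -9; vax_rate = 10 gives hospital_load = 19.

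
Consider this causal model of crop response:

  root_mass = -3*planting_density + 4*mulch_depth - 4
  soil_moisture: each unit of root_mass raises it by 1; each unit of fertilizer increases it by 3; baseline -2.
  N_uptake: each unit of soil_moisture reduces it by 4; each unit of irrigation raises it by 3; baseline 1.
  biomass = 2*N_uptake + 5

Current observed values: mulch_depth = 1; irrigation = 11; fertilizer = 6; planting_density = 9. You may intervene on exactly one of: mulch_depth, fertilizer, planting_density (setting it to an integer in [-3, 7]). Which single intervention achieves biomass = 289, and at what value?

set mulch_depth = -3

Intervening on mulch_depth: with other inputs at their observed values, biomass = -32*mulch_depth + 193. Solving for 289 gives mulch_depth = -3, within [-3, 7].
Intervening on fertilizer: biomass = -24*fertilizer + 305. Reaching 289 requires fertilizer = 2/3, not an integer.
Intervening on planting_density: biomass = 24*planting_density - 55. Reaching 289 requires planting_density = 43/3, not an integer.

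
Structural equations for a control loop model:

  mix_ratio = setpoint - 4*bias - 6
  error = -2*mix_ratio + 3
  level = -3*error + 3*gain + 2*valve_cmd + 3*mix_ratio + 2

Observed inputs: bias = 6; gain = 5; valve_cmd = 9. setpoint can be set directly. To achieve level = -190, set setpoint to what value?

setpoint = 6

Substituting into the mix_ratio equation gives mix_ratio = setpoint - 30.
Substituting into the error equation gives error = -2*setpoint + 63.
Substituting into the level equation gives level = 9*setpoint - 244.
Solve 9*setpoint - 244 = -190: setpoint = (-190 + 244) / 9 = 6.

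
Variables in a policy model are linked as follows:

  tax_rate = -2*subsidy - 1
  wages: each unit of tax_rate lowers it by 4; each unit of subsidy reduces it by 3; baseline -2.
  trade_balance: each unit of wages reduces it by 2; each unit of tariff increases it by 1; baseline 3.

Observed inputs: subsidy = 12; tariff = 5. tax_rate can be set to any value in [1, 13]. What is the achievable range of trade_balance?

92 to 188

Intervening on tax_rate fixes its value directly, overriding its dependence on subsidy.
Substituting into the wages equation gives wages = -4*tax_rate - 38.
Substituting into the trade_balance equation gives trade_balance = 8*tax_rate + 84.
Linear in tax_rate, so extremes are at the endpoints: tax_rate = 1 gives trade_balance = 92; tax_rate = 13 gives trade_balance = 188.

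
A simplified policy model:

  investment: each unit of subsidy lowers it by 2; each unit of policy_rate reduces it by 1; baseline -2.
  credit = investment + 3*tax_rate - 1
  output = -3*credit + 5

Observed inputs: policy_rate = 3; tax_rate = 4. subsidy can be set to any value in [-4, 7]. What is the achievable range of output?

Substituting into the investment equation gives investment = -2*subsidy - 5.
Substituting into the credit equation gives credit = -2*subsidy + 6.
output becomes 6*subsidy - 13.
Linear in subsidy, so extremes are at the endpoints: subsidy = -4 gives output = -37; subsidy = 7 gives output = 29.

-37 to 29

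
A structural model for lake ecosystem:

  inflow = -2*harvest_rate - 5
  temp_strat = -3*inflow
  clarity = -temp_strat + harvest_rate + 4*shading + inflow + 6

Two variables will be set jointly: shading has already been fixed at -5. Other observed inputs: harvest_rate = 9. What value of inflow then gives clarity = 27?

With shading held at -5:
Intervening on inflow fixes its value directly, overriding its dependence on harvest_rate.
Substituting into the clarity equation gives clarity = 4*inflow - 5.
Solve 4*inflow - 5 = 27: inflow = (27 + 5) / 4 = 8.

inflow = 8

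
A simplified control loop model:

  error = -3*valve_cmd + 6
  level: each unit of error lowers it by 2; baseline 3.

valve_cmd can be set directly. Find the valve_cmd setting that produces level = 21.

Substituting into the level equation gives level = 6*valve_cmd - 9.
Solve 6*valve_cmd - 9 = 21: valve_cmd = (21 + 9) / 6 = 5.

valve_cmd = 5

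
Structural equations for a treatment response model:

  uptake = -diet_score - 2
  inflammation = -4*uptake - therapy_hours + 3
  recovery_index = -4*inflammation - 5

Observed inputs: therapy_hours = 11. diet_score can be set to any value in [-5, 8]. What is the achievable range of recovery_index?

-133 to 75

Substituting into the inflammation equation gives inflammation = 4*diet_score.
This gives recovery_index = -16*diet_score - 5.
Linear in diet_score, so extremes are at the endpoints: diet_score = -5 gives recovery_index = 75; diet_score = 8 gives recovery_index = -133.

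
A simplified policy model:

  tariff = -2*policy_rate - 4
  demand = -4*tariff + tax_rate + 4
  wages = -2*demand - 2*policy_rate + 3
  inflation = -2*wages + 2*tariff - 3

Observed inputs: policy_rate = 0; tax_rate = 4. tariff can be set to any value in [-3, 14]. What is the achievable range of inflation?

-173 to 65

Intervening on tariff fixes its value directly, overriding its dependence on policy_rate.
Substituting into the demand equation gives demand = -4*tariff + 8.
This gives wages = 8*tariff - 13.
inflation becomes -14*tariff + 23.
Linear in tariff, so extremes are at the endpoints: tariff = -3 gives inflation = 65; tariff = 14 gives inflation = -173.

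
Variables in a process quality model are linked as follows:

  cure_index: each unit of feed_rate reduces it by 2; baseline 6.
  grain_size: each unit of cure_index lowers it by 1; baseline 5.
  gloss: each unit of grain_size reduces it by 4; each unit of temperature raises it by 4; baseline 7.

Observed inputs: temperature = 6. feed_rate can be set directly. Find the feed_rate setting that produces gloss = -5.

feed_rate = 5

Substituting into the grain_size equation gives grain_size = 2*feed_rate - 1.
gloss becomes -8*feed_rate + 35.
Solve -8*feed_rate + 35 = -5: feed_rate = (-5 - 35) / -8 = 5.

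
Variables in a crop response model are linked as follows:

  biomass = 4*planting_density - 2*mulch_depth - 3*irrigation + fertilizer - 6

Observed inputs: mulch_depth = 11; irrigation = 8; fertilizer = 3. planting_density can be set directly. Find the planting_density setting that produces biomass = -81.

planting_density = -8

Substituting into the biomass equation gives biomass = 4*planting_density - 49.
Solve 4*planting_density - 49 = -81: planting_density = (-81 + 49) / 4 = -8.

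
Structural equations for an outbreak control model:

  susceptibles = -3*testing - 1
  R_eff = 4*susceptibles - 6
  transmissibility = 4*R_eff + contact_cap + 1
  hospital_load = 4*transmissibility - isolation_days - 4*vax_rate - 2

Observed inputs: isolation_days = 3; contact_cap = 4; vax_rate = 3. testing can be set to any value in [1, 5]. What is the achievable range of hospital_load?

-1117 to -349

Substituting into the R_eff equation gives R_eff = -12*testing - 10.
So transmissibility = -48*testing - 35.
This gives hospital_load = -192*testing - 157.
Linear in testing, so extremes are at the endpoints: testing = 1 gives hospital_load = -349; testing = 5 gives hospital_load = -1117.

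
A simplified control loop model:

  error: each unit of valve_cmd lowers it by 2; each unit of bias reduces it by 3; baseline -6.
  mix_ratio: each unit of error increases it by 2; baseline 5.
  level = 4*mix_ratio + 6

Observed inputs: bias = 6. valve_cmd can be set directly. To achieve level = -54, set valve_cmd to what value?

Substituting into the error equation gives error = -2*valve_cmd - 24.
This gives mix_ratio = -4*valve_cmd - 43.
Substituting into the level equation gives level = -16*valve_cmd - 166.
Solve -16*valve_cmd - 166 = -54: valve_cmd = (-54 + 166) / -16 = -7.

valve_cmd = -7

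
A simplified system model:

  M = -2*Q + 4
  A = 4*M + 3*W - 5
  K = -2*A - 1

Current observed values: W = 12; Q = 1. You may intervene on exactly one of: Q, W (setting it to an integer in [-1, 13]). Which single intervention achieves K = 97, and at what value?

Intervening on Q: with other inputs at their observed values, K = 16*Q - 95. Solving for 97 gives Q = 12, within [-1, 13].
Intervening on W: K = -6*W - 7. Reaching 97 requires W = -52/3, not an integer.

set Q = 12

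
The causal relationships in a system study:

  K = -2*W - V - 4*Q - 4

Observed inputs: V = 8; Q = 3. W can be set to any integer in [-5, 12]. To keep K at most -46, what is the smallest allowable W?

W = 11

Substituting into the K equation gives K = -2*W - 24.
Require -2*W - 24 ≤ -46, so W ≥ 11.
The smallest integer in [-5, 12] satisfying this is 11.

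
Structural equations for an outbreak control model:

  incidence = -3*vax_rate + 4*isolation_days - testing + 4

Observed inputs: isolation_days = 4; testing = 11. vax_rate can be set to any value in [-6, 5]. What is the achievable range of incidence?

Substituting into the incidence equation gives incidence = -3*vax_rate + 9.
Linear in vax_rate, so extremes are at the endpoints: vax_rate = -6 gives incidence = 27; vax_rate = 5 gives incidence = -6.

-6 to 27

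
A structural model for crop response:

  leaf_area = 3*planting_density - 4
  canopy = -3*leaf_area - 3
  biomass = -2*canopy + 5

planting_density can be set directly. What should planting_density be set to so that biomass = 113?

Substituting into the canopy equation gives canopy = -9*planting_density + 9.
So biomass = 18*planting_density - 13.
Solve 18*planting_density - 13 = 113: planting_density = (113 + 13) / 18 = 7.

planting_density = 7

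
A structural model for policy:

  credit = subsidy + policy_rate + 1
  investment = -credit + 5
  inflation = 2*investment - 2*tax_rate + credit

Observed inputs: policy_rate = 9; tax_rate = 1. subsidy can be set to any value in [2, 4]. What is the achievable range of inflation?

-6 to -4

Substituting into the credit equation gives credit = subsidy + 10.
Substituting into the investment equation gives investment = -subsidy - 5.
Substituting into the inflation equation gives inflation = -subsidy - 2.
Linear in subsidy, so extremes are at the endpoints: subsidy = 2 gives inflation = -4; subsidy = 4 gives inflation = -6.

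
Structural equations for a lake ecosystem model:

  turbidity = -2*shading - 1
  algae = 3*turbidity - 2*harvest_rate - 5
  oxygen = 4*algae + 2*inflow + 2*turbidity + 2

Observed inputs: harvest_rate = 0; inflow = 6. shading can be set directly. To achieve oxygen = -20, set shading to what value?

shading = 0

Substituting into the algae equation gives algae = -6*shading - 8.
Substituting into the oxygen equation gives oxygen = -28*shading - 20.
Solve -28*shading - 20 = -20: shading = (-20 + 20) / -28 = 0.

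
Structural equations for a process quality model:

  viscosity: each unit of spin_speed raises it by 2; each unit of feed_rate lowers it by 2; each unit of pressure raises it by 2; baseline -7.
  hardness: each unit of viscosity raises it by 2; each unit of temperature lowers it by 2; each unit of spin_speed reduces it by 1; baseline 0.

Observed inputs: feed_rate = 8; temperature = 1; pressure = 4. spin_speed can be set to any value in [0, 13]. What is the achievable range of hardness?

-32 to 7

Substituting into the viscosity equation gives viscosity = 2*spin_speed - 15.
Substituting into the hardness equation gives hardness = 3*spin_speed - 32.
Linear in spin_speed, so extremes are at the endpoints: spin_speed = 0 gives hardness = -32; spin_speed = 13 gives hardness = 7.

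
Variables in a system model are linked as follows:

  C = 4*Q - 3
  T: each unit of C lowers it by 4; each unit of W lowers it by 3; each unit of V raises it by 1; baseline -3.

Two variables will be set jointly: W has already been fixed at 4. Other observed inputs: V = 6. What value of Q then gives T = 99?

Q = -6

With W held at 4:
Substituting into the T equation gives T = -16*Q + 3.
Solve -16*Q + 3 = 99: Q = (99 - 3) / -16 = -6.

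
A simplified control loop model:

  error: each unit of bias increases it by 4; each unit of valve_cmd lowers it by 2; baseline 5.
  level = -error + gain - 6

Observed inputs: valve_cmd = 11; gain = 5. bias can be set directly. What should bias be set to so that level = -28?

Substituting into the error equation gives error = 4*bias - 17.
So level = -4*bias + 16.
Solve -4*bias + 16 = -28: bias = (-28 - 16) / -4 = 11.

bias = 11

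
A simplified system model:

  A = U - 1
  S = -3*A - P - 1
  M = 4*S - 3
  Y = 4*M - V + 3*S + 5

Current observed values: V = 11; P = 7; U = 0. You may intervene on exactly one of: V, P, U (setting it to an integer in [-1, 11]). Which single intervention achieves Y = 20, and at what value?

Intervening on V: Y = -V - 102. Reaching 20 requires V = -122, outside [-1, 11].
Intervening on P: with other inputs at their observed values, Y = -19*P + 20. Solving for 20 gives P = 0, within [-1, 11].
Intervening on U: Y = -57*U - 113. Reaching 20 requires U = -7/3, not an integer.

set P = 0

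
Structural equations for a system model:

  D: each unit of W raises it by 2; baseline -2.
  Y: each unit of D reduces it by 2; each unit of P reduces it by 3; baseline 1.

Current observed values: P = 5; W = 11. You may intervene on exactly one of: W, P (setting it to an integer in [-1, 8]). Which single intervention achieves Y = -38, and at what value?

set W = 7

Intervening on W: with other inputs at their observed values, Y = -4*W - 10. Solving for -38 gives W = 7, within [-1, 8].
Intervening on P: Y = -3*P - 39. Reaching -38 requires P = -1/3, not an integer.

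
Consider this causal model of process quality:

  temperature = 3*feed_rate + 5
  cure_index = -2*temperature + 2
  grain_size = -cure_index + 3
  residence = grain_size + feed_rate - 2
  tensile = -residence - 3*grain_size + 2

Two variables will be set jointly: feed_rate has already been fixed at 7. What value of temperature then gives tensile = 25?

With feed_rate held at 7:
Intervening on temperature fixes its value directly, overriding its dependence on feed_rate.
Substituting into the grain_size equation gives grain_size = 2*temperature + 1.
So residence = 2*temperature + 6.
tensile becomes -8*temperature - 7.
Solve -8*temperature - 7 = 25: temperature = (25 + 7) / -8 = -4.

temperature = -4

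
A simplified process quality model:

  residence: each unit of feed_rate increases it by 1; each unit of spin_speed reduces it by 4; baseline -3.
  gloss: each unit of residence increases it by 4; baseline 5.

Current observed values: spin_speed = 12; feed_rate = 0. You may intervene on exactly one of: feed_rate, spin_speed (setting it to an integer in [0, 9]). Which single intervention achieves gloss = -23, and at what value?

Intervening on feed_rate: gloss = 4*feed_rate - 199. Reaching -23 requires feed_rate = 44, outside [0, 9].
Intervening on spin_speed: with other inputs at their observed values, gloss = -16*spin_speed - 7. Solving for -23 gives spin_speed = 1, within [0, 9].

set spin_speed = 1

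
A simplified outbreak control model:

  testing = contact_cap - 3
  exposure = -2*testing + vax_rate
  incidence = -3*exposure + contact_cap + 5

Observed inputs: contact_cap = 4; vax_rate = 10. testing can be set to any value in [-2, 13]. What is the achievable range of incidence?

-33 to 57

Intervening on testing fixes its value directly, overriding its dependence on contact_cap.
Substituting into the exposure equation gives exposure = -2*testing + 10.
This gives incidence = 6*testing - 21.
Linear in testing, so extremes are at the endpoints: testing = -2 gives incidence = -33; testing = 13 gives incidence = 57.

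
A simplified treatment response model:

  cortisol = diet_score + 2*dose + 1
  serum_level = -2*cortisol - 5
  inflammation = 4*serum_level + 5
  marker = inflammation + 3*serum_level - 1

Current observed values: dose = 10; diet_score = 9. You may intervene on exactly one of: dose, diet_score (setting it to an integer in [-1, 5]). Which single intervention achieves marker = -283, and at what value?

set dose = 4

Intervening on dose: with other inputs at their observed values, marker = -28*dose - 171. Solving for -283 gives dose = 4, within [-1, 5].
Intervening on diet_score: marker = -14*diet_score - 325. Reaching -283 requires diet_score = -3, outside [-1, 5].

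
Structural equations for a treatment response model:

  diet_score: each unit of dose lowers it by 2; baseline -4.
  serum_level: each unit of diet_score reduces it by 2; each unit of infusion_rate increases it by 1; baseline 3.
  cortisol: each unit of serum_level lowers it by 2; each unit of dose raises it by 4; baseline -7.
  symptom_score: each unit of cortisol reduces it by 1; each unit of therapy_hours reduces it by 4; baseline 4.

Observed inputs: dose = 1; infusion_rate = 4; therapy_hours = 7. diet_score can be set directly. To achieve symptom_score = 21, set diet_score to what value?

diet_score = -7

Intervening on diet_score fixes its value directly, overriding its dependence on dose.
Substituting into the serum_level equation gives serum_level = -2*diet_score + 7.
Substituting into the cortisol equation gives cortisol = 4*diet_score - 17.
Substituting into the symptom_score equation gives symptom_score = -4*diet_score - 7.
Solve -4*diet_score - 7 = 21: diet_score = (21 + 7) / -4 = -7.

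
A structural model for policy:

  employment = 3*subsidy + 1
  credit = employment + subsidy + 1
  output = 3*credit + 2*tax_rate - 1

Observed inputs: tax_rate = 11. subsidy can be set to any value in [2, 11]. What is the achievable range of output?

51 to 159

Substituting into the credit equation gives credit = 4*subsidy + 2.
Substituting into the output equation gives output = 12*subsidy + 27.
Linear in subsidy, so extremes are at the endpoints: subsidy = 2 gives output = 51; subsidy = 11 gives output = 159.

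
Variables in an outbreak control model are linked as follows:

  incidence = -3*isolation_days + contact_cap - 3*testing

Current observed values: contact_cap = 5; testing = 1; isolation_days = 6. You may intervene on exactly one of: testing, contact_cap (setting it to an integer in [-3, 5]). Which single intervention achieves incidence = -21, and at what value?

set contact_cap = 0

Intervening on testing: incidence = -3*testing - 13. Reaching -21 requires testing = 8/3, not an integer.
Intervening on contact_cap: with other inputs at their observed values, incidence = contact_cap - 21. Solving for -21 gives contact_cap = 0, within [-3, 5].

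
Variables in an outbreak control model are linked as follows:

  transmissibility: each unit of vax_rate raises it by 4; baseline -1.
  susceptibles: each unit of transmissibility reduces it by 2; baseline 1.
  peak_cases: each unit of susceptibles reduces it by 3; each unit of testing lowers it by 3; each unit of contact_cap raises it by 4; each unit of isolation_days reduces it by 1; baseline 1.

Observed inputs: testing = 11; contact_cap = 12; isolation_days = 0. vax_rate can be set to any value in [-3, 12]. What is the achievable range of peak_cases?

-65 to 295

Substituting into the susceptibles equation gives susceptibles = -8*vax_rate + 3.
Substituting into the peak_cases equation gives peak_cases = 24*vax_rate + 7.
Linear in vax_rate, so extremes are at the endpoints: vax_rate = -3 gives peak_cases = -65; vax_rate = 12 gives peak_cases = 295.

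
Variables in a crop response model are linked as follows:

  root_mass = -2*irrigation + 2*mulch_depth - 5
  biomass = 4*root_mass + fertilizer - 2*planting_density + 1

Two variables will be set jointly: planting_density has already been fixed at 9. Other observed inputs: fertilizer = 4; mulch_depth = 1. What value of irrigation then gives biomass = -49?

With planting_density held at 9:
Substituting into the root_mass equation gives root_mass = -2*irrigation - 3.
So biomass = -8*irrigation - 25.
Solve -8*irrigation - 25 = -49: irrigation = (-49 + 25) / -8 = 3.

irrigation = 3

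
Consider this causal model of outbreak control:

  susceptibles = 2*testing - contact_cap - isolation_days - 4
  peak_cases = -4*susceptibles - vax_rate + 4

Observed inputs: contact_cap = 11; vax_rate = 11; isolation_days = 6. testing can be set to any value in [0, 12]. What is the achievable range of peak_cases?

-19 to 77

Substituting into the susceptibles equation gives susceptibles = 2*testing - 21.
This gives peak_cases = -8*testing + 77.
Linear in testing, so extremes are at the endpoints: testing = 0 gives peak_cases = 77; testing = 12 gives peak_cases = -19.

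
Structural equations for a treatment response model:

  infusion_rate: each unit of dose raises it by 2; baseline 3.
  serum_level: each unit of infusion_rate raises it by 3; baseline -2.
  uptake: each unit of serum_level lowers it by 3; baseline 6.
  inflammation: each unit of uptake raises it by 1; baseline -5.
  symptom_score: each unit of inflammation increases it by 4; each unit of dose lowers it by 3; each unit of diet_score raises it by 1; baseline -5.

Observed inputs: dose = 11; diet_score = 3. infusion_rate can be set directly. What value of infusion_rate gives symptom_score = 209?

Intervening on infusion_rate fixes its value directly, overriding its dependence on dose.
Substituting into the uptake equation gives uptake = -9*infusion_rate + 12.
inflammation becomes -9*infusion_rate + 7.
Substituting into the symptom_score equation gives symptom_score = -36*infusion_rate - 7.
Solve -36*infusion_rate - 7 = 209: infusion_rate = (209 + 7) / -36 = -6.

infusion_rate = -6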